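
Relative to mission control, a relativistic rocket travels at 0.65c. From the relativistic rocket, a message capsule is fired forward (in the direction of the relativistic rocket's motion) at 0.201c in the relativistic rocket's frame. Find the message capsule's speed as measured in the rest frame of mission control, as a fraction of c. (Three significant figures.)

Relativistic velocity addition: u = (u' + v)/(1 + u'v/c²), with u' = 0.201c and v = 0.65c.
Numerator: 0.201 + 0.65 = 0.851. Denominator: 1 + (0.201)(0.65) = 1.13065.
u = 0.851/1.13065 = 0.75266, so the speed is 0.753c.

0.753c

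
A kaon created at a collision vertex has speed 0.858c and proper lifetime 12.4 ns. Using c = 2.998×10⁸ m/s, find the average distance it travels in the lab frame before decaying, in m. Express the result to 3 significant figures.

6.21 m

γ = 1/√(1 − β²) = 1/√(1 − 0.736164) = 1/√0.263836 = 1/0.51365 = 1.9469.
Lab-frame lifetime: Δt = γτ = 1.9469 × 12.4 ns = 24.142 ns.
Distance: d = vΔt = 0.858 × 2.998×10⁸ m/s × 2.4142×10^-8 s = 6.21 m.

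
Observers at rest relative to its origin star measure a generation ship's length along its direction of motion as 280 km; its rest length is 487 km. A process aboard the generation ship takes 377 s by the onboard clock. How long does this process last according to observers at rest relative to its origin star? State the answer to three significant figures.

From L = L₀/γ: γ = 487/280 = 1.73929.
Δt = γΔτ = 1.73929 × 377 = 656 s.

656 s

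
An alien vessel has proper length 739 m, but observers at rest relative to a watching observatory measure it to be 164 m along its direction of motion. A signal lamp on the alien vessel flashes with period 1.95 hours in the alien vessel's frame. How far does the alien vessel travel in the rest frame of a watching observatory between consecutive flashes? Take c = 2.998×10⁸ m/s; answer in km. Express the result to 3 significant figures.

From L = L₀/γ: γ = 739/164 = 4.5061.
β = √(1 − 1/γ²) = 0.97506. Lab-frame period = γτ = 4.5061×1.95 hours = 8.7869 hours. Distance = βc × γτ = 0.97506 × 2.998×10⁸ m/s × 31632.84 s = 9.2470×10^12 m = 9.25×10^9 km.

9.25×10^9 km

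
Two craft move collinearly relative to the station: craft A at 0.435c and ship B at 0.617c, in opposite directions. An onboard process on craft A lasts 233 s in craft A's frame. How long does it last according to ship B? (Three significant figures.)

Transform craft A's velocity into ship B's frame: (0.435 + 0.617)/(1 + 0.435·0.617) = 1.052/1.268395, so the relative speed is 0.82939c.
γ for this relative speed: γ = 1/√(1 − 0.687888) = 1.79.
Craft A's interval is proper; time dilation gives Δt_B = γΔτ = 1.79 × 233 s = 417 s.

417 s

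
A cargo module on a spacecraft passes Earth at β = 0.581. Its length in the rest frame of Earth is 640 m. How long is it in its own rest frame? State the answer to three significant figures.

γ = 1/√(1 − β²) = 1/√(1 − 0.337561) = 1/√0.662439 = 1/0.813904 = 1.2286.
Proper length: L₀ = γ·L = 1.2286 × 640 = 786 m.

786 m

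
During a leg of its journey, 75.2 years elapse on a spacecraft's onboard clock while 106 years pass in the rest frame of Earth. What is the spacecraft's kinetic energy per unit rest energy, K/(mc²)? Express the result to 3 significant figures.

0.410

From Δt = γΔτ: γ = 106/75.2 = 1.40957.
K/(mc²) = γ − 1 = 1.40957 − 1 = 0.410.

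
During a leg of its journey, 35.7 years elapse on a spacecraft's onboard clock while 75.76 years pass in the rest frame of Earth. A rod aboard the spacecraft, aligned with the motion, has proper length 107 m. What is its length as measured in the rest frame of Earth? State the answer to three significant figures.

50.4 m

The time-dilation ratio gives γ = 75.76/35.7 = 2.12213.
The rod contracts by the same γ: 107 m / 2.12213 = 50.4 m.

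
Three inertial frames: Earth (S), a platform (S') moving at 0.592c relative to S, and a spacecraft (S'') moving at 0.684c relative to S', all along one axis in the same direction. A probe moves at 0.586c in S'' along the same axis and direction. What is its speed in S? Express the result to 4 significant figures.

Apply u = (u'+v)/(1+u'v) twice. Probe in the platform frame: (0.586+0.684)/(1+0.586·0.684) = 1.27/1.400824 = 0.90661c.
That velocity, transformed to the rest frame of Earth: (0.90661+0.592)/(1+0.90661·0.592) = 1.49861/1.53671312 = 0.9752c.

0.9752c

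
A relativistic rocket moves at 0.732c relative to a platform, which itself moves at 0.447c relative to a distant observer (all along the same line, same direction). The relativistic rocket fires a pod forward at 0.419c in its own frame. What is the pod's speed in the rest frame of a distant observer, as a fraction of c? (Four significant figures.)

0.9527c

Compose velocities in two stages. Stage 1 (into S'): u₁ = (0.419+0.732)/(1+0.419×0.732) = 0.88084.
Stage 2 (into S): u = (0.88084+0.447)/(1+0.88084×0.447) = 0.95272, so the speed is 0.9527c.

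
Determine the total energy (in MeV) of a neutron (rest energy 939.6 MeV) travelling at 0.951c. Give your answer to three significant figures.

γ = 1/√(1 − β²) = 1/√(1 − 0.904401) = 1/√0.095599 = 1/0.309191 = 3.2342.
Total energy: E = γmc² = 3.2342 × 939.6 MeV = 3040 MeV.

3040 MeV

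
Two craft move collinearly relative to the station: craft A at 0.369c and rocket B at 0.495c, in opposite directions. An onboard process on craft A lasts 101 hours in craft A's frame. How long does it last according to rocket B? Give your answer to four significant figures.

147.9 hours

Transform craft A's velocity into rocket B's frame: (0.369 + 0.495)/(1 + 0.369·0.495) = 0.864/1.182655, so the relative speed is 0.73056c.
γ for this relative speed: γ = 1/√(1 − 0.533718) = 1.4645.
The clock on craft A records proper time, so rocket B measures Δt = γΔτ = 1.4645 × 101 = 147.9 hours.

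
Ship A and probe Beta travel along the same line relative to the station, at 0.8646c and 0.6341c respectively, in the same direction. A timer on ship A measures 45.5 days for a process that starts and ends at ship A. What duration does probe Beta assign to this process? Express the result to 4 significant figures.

The velocity of ship A relative to probe Beta is (0.8646 − 0.6341)c / (1 − 0.8646×0.6341) = 0.51023c; relative speed 0.51023c.
At |u| = 0.51023c, γ = (1 − 0.260335)^(−1/2) = 1.1627.
The clock on ship A records proper time, so probe Beta measures Δt = γΔτ = 1.1627 × 45.5 = 52.90 days.

52.90 days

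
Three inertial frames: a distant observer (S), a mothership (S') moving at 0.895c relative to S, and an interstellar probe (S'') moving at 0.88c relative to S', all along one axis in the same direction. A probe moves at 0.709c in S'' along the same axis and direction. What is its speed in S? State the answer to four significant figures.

First combine the probe and interstellar probe (S''→S'): u₁ = (0.709 + 0.88)/(1 + 0.709×0.88) = 1.589/1.62392 = 0.9785.
Then combine with the mothership (S'→S): u = (0.9785 + 0.895)/(1 + 0.9785×0.895) = 1.8735/1.8757575 = 0.9988.

0.9988c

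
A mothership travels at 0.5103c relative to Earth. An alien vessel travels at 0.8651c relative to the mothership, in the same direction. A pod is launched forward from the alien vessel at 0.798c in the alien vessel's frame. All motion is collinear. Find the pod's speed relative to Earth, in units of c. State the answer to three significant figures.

0.995c

Apply u = (u'+v)/(1+u'v) twice. Pod in the mothership frame: (0.798+0.8651)/(1+0.798·0.8651) = 1.6631/1.6903498 = 0.98388c.
That velocity, transformed to the rest frame of Earth: (0.98388+0.5103)/(1+0.98388·0.5103) = 1.49418/1.502073964 = 0.99474c.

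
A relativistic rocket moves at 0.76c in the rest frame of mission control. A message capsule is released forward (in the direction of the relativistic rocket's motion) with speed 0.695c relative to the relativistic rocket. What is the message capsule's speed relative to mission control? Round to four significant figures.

0.9521c

Relativistic velocity addition: u = (u' + v)/(1 + u'v/c²), with u' = 0.695c and v = 0.76c.
Numerator: 0.695 + 0.76 = 1.455. Denominator: 1 + (0.695)(0.76) = 1.5282.
u = 1.455/1.5282 = 0.9521, so the speed is 0.9521c.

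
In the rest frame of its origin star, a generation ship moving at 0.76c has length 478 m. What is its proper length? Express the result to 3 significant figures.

β² = 0.5776, so γ = 1/√0.4224 = 1.5386.
Proper length: L₀ = γ·L = 1.5386 × 478 = 735 m.

735 m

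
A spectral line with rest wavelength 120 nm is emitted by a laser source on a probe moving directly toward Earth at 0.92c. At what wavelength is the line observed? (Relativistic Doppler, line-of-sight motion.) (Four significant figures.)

Relativistic Doppler for wavelength: λ_obs = λ_src · √((1−β)/(1+β)).
With β = 0.92: factor = √(0.08/1.92) = 0.20412.
λ_obs = 120 × 0.20412 = 24.49 nm.

24.49 nm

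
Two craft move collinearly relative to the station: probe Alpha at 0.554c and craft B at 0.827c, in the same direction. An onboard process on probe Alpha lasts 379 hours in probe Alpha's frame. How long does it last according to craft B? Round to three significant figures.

439 hours

The velocity of probe Alpha relative to craft B is (0.554 − 0.827)c / (1 − 0.554×0.827) = −0.50384c; relative speed 0.50384c.
γ for this relative speed: γ = 1/√(1 − 0.253855) = 1.1577.
The clock on probe Alpha records proper time, so craft B measures Δt = γΔτ = 1.1577 × 379 = 439 hours.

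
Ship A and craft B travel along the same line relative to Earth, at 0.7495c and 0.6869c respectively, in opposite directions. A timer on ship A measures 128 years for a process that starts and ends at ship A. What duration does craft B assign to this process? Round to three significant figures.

The velocity of ship A relative to craft B is (0.7495 + 0.6869)c / (1 + 0.7495×0.6869) = 0.94822c; relative speed 0.94822c.
γ for this relative speed: γ = 1/√(1 − 0.899121) = 3.1485.
Ship A's interval is proper; time dilation gives Δt_B = γΔτ = 3.1485 × 128 years = 403 years.

403 years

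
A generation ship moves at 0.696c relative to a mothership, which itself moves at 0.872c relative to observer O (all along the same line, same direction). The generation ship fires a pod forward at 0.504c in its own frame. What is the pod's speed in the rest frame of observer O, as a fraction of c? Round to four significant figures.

Apply u = (u'+v)/(1+u'v) twice. Pod in the mothership frame: (0.504+0.696)/(1+0.504·0.696) = 1.2/1.350784 = 0.88837c.
That velocity, transformed to the rest frame of observer O: (0.88837+0.872)/(1+0.88837·0.872) = 1.76037/1.77465864 = 0.99195c.

0.9919c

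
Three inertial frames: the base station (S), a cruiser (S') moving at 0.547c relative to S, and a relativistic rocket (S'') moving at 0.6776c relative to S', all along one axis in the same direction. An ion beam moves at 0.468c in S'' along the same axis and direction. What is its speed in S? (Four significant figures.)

0.9600c

First combine the ion beam and relativistic rocket (S''→S'): u₁ = (0.468 + 0.6776)/(1 + 0.468×0.6776) = 1.1456/1.3171168 = 0.86978.
Then combine with the cruiser (S'→S): u = (0.86978 + 0.547)/(1 + 0.86978×0.547) = 1.41678/1.47576966 = 0.96003.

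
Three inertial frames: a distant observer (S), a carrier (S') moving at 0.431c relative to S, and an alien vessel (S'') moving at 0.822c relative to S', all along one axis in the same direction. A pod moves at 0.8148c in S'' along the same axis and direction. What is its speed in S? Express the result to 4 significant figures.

Apply u = (u'+v)/(1+u'v) twice. Pod in the carrier frame: (0.8148+0.822)/(1+0.8148·0.822) = 1.6368/1.6697656 = 0.98026c.
That velocity, transformed to the rest frame of a distant observer: (0.98026+0.431)/(1+0.98026·0.431) = 1.41126/1.42249206 = 0.9921c.

0.9921c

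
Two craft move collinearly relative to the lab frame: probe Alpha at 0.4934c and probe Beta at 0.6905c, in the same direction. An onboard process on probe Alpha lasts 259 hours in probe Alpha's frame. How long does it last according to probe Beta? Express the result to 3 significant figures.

Speed of probe Alpha in probe Beta's frame: u = (v_A − v_B)/(1 − v_A v_B/c²) = (0.4934 − 0.6905)/(1 − 0.4934×0.6905) = −0.1971/0.6593073 = −0.29895; |u| = 0.29895c.
At |u| = 0.29895c, γ = (1 − 0.0893711)^(−1/2) = 1.0479.
The clock on probe Alpha records proper time, so probe Beta measures Δt = γΔτ = 1.0479 × 259 = 271 hours.

271 hours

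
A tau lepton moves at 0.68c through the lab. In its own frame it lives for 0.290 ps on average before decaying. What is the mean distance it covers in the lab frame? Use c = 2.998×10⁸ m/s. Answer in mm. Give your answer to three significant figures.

γ = 1/√(1 − β²) = 1/√(1 − 0.4624) = 1/√0.5376 = 1/0.733212 = 1.3639.
Lab-frame lifetime: Δt = γτ = 1.3639 × 0.290 ps = 0.39553 ps.
Distance: d = vΔt = 0.68 × 2.998×10⁸ m/s × 3.9553×10^-13 s = 8.06×10^-5 m = 0.0806 mm.

0.0806 mm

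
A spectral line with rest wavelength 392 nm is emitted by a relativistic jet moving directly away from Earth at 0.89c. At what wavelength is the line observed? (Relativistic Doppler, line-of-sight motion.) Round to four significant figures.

1625 nm

Relativistic Doppler for wavelength: λ_obs = λ_src · √((1+β)/(1−β)).
With β = 0.89: factor = √(1.89/0.11) = 4.1451.
λ_obs = 392 × 4.1451 = 1625 nm.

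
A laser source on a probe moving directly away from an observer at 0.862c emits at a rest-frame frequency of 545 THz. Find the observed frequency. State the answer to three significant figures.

148 THz

Relativistic Doppler (source moving away): f_obs = f_src · √((1−β)/(1+β)).
With β = 0.862: factor = √(0.138/1.862) = 0.27224.
f_obs = 545 × 0.27224 = 148 THz.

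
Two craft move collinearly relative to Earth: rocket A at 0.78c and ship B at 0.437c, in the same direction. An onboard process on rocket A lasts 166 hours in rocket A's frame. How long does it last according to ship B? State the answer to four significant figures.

194.4 hours

The velocity of rocket A relative to ship B is (0.78 − 0.437)c / (1 − 0.78×0.437) = 0.52038c; relative speed 0.52038c.
γ for this relative speed: γ = 1/√(1 − 0.270795) = 1.171.
Rocket A's interval is proper; time dilation gives Δt_B = γΔτ = 1.171 × 166 hours = 194.4 hours.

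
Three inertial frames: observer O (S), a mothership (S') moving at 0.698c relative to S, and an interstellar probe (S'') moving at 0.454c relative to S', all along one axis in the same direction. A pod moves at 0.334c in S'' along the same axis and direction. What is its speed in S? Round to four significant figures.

First combine the pod and interstellar probe (S''→S'): u₁ = (0.334 + 0.454)/(1 + 0.334×0.454) = 0.788/1.151636 = 0.68424.
Then combine with the mothership (S'→S): u = (0.68424 + 0.698)/(1 + 0.68424×0.698) = 1.38224/1.47759952 = 0.93546.

0.9355c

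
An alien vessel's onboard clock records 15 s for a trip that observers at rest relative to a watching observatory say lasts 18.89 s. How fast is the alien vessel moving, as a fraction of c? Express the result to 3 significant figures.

0.608c

γ = Δt/Δτ = 18.89/15 = 1.2593.
β = √(1 − 1/γ²) = √(1 − 0.630582) = √0.369418 = 0.608.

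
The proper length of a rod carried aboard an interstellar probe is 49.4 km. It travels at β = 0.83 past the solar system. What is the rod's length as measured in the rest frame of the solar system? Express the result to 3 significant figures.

With β = 0.83, γ = 1/√(1 − 0.83²) = 1/√0.3111 = 1.7929.
Along the direction of motion the measured length is L₀/γ = 49.4/1.7929 = 27.6 km.

27.6 km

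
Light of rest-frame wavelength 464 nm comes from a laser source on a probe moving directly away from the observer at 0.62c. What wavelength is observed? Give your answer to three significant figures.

958 nm

Relativistic Doppler for wavelength: λ_obs = λ_src · √((1+β)/(1−β)).
With β = 0.62: factor = √(1.62/0.38) = 2.0647.
λ_obs = 464 × 2.0647 = 958 nm.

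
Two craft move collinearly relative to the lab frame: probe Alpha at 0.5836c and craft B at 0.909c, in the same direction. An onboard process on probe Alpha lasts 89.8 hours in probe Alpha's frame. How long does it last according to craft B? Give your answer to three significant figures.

125 hours

The velocity of probe Alpha relative to craft B is (0.5836 − 0.909)c / (1 − 0.5836×0.909) = −0.69307c; relative speed 0.69307c.
γ for this relative speed: γ = 1/√(1 − 0.480346) = 1.3872.
The clock on probe Alpha records proper time, so craft B measures Δt = γΔτ = 1.3872 × 89.8 = 125 hours.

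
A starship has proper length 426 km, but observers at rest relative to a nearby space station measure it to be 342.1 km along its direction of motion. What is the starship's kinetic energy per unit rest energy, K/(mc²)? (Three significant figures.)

0.245

From L = L₀/γ: γ = 426/342.1 = 1.24525.
Since K = (γ−1)mc², K/(mc²) = 1.24525 − 1 = 0.245.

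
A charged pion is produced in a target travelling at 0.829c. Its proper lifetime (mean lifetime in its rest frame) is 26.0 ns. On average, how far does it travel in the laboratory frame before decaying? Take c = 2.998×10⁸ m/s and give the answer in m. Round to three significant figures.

11.6 m

With β = 0.829, γ = 1/√(1 − 0.829²) = 1/√0.312759 = 1.7881.
Lab-frame lifetime: Δt = γτ = 1.7881 × 26.0 ns = 46.491 ns.
Distance: d = vΔt = 0.829 × 2.998×10⁸ m/s × 4.6491×10^-8 s = 11.6 m.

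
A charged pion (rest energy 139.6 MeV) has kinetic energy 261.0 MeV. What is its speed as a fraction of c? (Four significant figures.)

K = (γ−1)mc², so γ = 1 + 261.0/139.6 = 2.8696.
Then v/c = √(1 − γ⁻²) = √(1 − 0.121439) = √0.878561 = 0.9373.

0.9373c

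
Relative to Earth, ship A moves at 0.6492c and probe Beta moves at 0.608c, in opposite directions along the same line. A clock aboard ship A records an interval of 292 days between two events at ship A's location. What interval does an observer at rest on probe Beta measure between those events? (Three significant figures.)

674 days

Transform ship A's velocity into probe Beta's frame: (0.6492 + 0.608)/(1 + 0.6492·0.608) = 1.2572/1.3947136, so the relative speed is 0.9014c.
γ for this relative speed: γ = 1/√(1 − 0.812522) = 2.3095.
The clock on ship A records proper time, so probe Beta measures Δt = γΔτ = 2.3095 × 292 = 674 days.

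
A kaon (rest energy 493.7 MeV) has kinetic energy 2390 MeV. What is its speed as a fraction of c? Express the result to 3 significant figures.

γ = 1 + K/(mc²) = 1 + 2390/493.7 = 5.841.
β = √(1 − 1/γ²) = √(1 − 0.0293107) = √0.9706893 = 0.985.

0.985c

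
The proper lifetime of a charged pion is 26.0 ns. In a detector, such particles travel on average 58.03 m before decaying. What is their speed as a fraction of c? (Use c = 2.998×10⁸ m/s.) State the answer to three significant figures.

Lab distance = (lab lifetime)·v = γτ·βc, so βγ = d/(cτ) = 58.03/(2.998×10⁸ × 2.600×10^-8) = 7.4447.
With βγ = 7.4447: γ² = 1 + (βγ)² = 56.4236, and β = (βγ)/γ = 7.4447/7.51156 = 0.991.

0.991c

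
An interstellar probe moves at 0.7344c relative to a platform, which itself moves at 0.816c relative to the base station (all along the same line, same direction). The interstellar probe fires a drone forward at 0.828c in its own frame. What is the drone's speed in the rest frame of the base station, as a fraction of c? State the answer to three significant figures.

0.997c

Apply u = (u'+v)/(1+u'v) twice. Drone in the platform frame: (0.828+0.7344)/(1+0.828·0.7344) = 1.5624/1.6080832 = 0.97159c.
That velocity, transformed to the rest frame of the base station: (0.97159+0.816)/(1+0.97159·0.816) = 1.78759/1.79281744 = 0.99708c.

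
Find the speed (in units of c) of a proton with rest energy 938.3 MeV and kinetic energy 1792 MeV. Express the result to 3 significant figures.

γ = 1 + K/(mc²) = 1 + 1792/938.3 = 2.9098.
β = √(1 − 1/γ²) = √(1 − 0.118106) = √0.881894 = 0.939.

0.939c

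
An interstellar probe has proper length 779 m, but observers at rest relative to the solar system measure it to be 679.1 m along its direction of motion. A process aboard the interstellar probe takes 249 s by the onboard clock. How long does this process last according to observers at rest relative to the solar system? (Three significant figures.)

286 s

γ = L₀/L = 779/679.1 = 1.14711.
The same γ dilates the second interval: 1.14711 × 249 s = 286 s.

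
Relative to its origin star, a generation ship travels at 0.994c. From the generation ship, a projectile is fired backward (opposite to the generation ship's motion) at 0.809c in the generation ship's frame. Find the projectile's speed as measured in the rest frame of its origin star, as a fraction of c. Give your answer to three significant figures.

0.945c

Relativistic velocity addition: u = (u' + v)/(1 + u'v/c²), with u' = −0.809c and v = 0.994c.
Numerator: −0.809 + 0.994 = 0.185. Denominator: 1 + (−0.809)(0.994) = 0.195854.
u = 0.185/0.195854 = 0.94458, so the speed is 0.945c.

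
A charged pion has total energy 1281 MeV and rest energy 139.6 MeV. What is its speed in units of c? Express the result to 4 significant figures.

0.9940c

Total energy E = γmc² gives γ = 1281/139.6 = 9.1762.
Hence β = √(1 − 1/γ²) = √(1 − 0.0118761) = √0.9881239 = 0.9940.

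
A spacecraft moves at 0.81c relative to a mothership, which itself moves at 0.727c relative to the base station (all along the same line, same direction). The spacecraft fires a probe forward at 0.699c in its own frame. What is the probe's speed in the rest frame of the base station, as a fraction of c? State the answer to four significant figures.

0.9941c

Apply u = (u'+v)/(1+u'v) twice. Probe in the mothership frame: (0.699+0.81)/(1+0.699·0.81) = 1.509/1.56619 = 0.96348c.
That velocity, transformed to the rest frame of the base station: (0.96348+0.727)/(1+0.96348·0.727) = 1.69048/1.70044996 = 0.99414c.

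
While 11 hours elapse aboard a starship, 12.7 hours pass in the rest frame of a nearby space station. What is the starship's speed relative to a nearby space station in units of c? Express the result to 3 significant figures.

γ = Δt/Δτ = 12.7/11 = 1.1545.
β = √(1 − 1/γ²) = √(1 − 0.750261) = √0.249739 = 0.500.

0.500c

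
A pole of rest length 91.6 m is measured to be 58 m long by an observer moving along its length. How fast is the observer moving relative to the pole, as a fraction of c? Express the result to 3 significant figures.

0.774c

Length contraction gives γ = L₀/L = 91.6/58 = 1.5793.
β = √(1 − 1/γ²) = √0.599068 = 0.774.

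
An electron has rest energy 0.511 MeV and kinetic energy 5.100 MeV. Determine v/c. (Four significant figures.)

0.9958

K = (γ−1)mc², so γ = 1 + 5.100/0.511 = 10.98.
Then v/c = √(1 − γ⁻²) = √(1 − 0.0082946) = √0.9917054 = 0.9958.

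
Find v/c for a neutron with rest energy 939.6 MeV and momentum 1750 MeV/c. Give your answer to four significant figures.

0.8810

pc/(mc²) = 1750/939.6 = 1.8625 = βγ = β/√(1−β²).
So β² = x²/(1 + x²) with x = 1.8625: x² = 3.46891, β² = 3.46891/4.46891 = 0.776232, β = 0.8810.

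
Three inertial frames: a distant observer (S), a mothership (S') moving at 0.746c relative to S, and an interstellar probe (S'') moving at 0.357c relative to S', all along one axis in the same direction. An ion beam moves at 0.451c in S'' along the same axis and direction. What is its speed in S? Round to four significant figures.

0.9492c

Apply u = (u'+v)/(1+u'v) twice. Ion beam in the mothership frame: (0.451+0.357)/(1+0.451·0.357) = 0.808/1.161007 = 0.69595c.
That velocity, transformed to the rest frame of a distant observer: (0.69595+0.746)/(1+0.69595·0.746) = 1.44195/1.5191787 = 0.94916c.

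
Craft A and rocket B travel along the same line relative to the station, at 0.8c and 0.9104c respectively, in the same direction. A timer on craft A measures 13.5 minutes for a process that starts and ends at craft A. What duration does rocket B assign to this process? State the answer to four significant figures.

The velocity of craft A relative to rocket B is (0.8 − 0.9104)c / (1 − 0.8×0.9104) = −0.40636c; relative speed 0.40636c.
At |u| = 0.40636c, γ = (1 − 0.165128)^(−1/2) = 1.0944.
Craft A's interval is proper; time dilation gives Δt_B = γΔτ = 1.0944 × 13.5 minutes = 14.77 minutes.

14.77 minutes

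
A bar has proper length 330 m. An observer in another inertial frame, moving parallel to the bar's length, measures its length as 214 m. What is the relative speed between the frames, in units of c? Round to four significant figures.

Length contraction gives γ = L₀/L = 330/214 = 1.5421.
β = √(1 − 1/γ²) = √0.579491 = 0.7612.

0.7612c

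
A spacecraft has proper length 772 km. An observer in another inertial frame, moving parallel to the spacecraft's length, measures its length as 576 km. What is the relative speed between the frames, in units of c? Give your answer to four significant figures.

Length contraction gives γ = L₀/L = 772/576 = 1.3403.
β = √(1 − 1/γ²) = √0.443332 = 0.6658.

0.6658c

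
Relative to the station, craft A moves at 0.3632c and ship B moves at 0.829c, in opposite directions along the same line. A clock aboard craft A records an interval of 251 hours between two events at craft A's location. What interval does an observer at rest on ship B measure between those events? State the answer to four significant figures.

626.8 hours

Speed of craft A in ship B's frame: u = (v_A + v_B)/(1 + v_A v_B/c²) = (0.3632 + 0.829)/(1 + 0.3632×0.829) = 1.1922/1.3010928 = 0.91631; |u| = 0.91631c.
At |u| = 0.91631c, γ = (1 − 0.839624)^(−1/2) = 2.4971.
Craft A's interval is proper; time dilation gives Δt_B = γΔτ = 2.4971 × 251 hours = 626.8 hours.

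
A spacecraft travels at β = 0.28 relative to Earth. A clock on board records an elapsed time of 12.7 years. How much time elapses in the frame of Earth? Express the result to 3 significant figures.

13.2 years

With β = 0.28, γ = 1/√(1 − 0.28²) = 1/√0.9216 = 1.0417.
The onboard clock measures proper time, so the interval in the rest frame of Earth is dilated: Δt = γ·Δτ = 1.0417 × 12.7 years = 13.2 years.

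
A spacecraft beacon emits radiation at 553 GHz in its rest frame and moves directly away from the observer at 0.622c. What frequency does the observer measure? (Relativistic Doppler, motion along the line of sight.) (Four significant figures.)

Relativistic Doppler (source moving away): f_obs = f_src · √((1−β)/(1+β)).
With β = 0.622: factor = √(0.378/1.622) = 0.48275.
f_obs = 553 × 0.48275 = 267.0 GHz.

267.0 GHz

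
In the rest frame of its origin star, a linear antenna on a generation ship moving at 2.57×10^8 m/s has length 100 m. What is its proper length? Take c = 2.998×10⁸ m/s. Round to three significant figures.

β = v/c = (2.57×10^8 m/s)/(2.998×10⁸ m/s) = 0.857238.
With β = 0.857238, γ = 1/√(1 − 0.857238²) = 1/√0.265143 = 1.942.
Proper length: L₀ = γ·L = 1.942 × 100 = 194 m.

194 m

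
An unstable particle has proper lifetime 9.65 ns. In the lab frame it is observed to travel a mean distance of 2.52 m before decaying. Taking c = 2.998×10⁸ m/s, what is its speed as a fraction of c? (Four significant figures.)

0.6568c

Let x = d/(cτ) = 2.520 m / (2.998×10⁸ m/s × 9.650×10^-9 s) = 0.87105. Since d = βγcτ, x = βγ = β/√(1−β²).
Solving: β² = x²/(1+x²) = 0.758728/1.758728 = 0.431407, so β = 0.6568.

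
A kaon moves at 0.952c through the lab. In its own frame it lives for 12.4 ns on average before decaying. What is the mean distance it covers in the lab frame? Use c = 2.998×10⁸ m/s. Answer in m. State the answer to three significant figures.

With β = 0.952, γ = 1/√(1 − 0.952²) = 1/√0.093696 = 3.2669.
Lab-frame lifetime: Δt = γτ = 3.2669 × 12.4 ns = 40.51 ns.
Distance: d = vΔt = 0.952 × 2.998×10⁸ m/s × 4.0510×10^-8 s = 11.6 m.

11.6 m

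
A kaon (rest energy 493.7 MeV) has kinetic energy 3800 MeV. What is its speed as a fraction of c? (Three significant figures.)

γ = 1 + K/(mc²) = 1 + 3800/493.7 = 8.697.
β = √(1 − 1/γ²) = √(1 − 0.0132209) = √0.9867791 = 0.993.

0.993c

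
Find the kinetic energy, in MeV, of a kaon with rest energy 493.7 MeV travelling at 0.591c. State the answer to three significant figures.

118 MeV

β² = 0.349281, so γ = 1/√0.650719 = 1.23966.
Kinetic energy: K = (γ − 1)mc² = (1.23966 − 1) × 493.7 MeV = 0.23966 × 493.7 = 118 MeV.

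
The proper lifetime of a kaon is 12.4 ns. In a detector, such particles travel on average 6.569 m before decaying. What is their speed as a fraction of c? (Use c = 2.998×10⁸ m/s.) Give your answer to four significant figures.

Lab distance = (lab lifetime)·v = γτ·βc, so βγ = d/(cτ) = 6.569/(2.998×10⁸ × 1.240×10^-8) = 1.767.
With βγ = 1.767: γ² = 1 + (βγ)² = 4.12229, and β = (βγ)/γ = 1.767/2.03034 = 0.8703.

0.8703c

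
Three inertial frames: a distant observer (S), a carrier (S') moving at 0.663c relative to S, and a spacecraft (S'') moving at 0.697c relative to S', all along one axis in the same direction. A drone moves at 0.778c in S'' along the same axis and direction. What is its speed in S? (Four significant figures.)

Apply u = (u'+v)/(1+u'v) twice. Drone in the carrier frame: (0.778+0.697)/(1+0.778·0.697) = 1.475/1.542266 = 0.95638c.
That velocity, transformed to the rest frame of a distant observer: (0.95638+0.663)/(1+0.95638·0.663) = 1.61938/1.63407994 = 0.991c.

0.9910c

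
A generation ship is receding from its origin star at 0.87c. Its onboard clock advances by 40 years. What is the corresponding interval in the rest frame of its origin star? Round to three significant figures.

With β = 0.87, γ = 1/√(1 − 0.87²) = 1/√0.2431 = 2.0282.
Time dilation: Δt = γ·Δτ = 2.0282 × 40 = 81.1 years.

81.1 years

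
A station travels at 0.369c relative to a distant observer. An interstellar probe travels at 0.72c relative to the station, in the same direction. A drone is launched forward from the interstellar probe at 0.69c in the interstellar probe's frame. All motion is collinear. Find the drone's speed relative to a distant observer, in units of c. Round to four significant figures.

Apply u = (u'+v)/(1+u'v) twice. Drone in the station frame: (0.69+0.72)/(1+0.69·0.72) = 1.41/1.4968 = 0.94201c.
That velocity, transformed to the rest frame of a distant observer: (0.94201+0.369)/(1+0.94201·0.369) = 1.31101/1.34760169 = 0.97285c.

0.9728c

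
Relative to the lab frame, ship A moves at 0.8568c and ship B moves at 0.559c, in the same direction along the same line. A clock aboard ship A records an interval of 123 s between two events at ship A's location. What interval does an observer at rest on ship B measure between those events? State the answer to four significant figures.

149.9 s

The velocity of ship A relative to ship B is (0.8568 − 0.559)c / (1 − 0.8568×0.559) = 0.57154c; relative speed 0.57154c.
At |u| = 0.57154c, γ = (1 − 0.326658)^(−1/2) = 1.2187.
Ship A's interval is proper; time dilation gives Δt_B = γΔτ = 1.2187 × 123 s = 149.9 s.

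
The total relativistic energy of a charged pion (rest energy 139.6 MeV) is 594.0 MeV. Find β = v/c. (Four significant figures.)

Total energy E = γmc² gives γ = 594.0/139.6 = 4.255.
Hence β = √(1 − 1/γ²) = √(1 − 0.0552333) = √0.9447667 = 0.9720.

0.9720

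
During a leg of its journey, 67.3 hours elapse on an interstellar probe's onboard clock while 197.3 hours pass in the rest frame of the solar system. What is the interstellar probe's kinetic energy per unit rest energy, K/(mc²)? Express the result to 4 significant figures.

1.932

γ = Δt/Δτ = 197.3/67.3 = 2.93165.
K/(mc²) = γ − 1 = 2.93165 − 1 = 1.932.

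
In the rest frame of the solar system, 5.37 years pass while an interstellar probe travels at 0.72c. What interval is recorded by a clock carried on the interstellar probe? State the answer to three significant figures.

3.73 years

β² = 0.5184, so γ = 1/√0.4816 = 1.441.
The moving clock records proper time: Δτ = Δt/γ = 5.37/1.441 = 3.73 years.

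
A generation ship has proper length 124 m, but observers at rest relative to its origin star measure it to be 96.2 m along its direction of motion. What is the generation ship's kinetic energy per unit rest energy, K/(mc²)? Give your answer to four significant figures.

0.2890

γ = L₀/L = 124/96.2 = 1.28898.
K/(mc²) = γ − 1 = 1.28898 − 1 = 0.2890.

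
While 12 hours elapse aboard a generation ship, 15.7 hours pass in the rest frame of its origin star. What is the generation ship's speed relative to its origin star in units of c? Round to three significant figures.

γ = Δt/Δτ = 15.7/12 = 1.3083.
β = √(1 − 1/γ²) = √(1 − 0.584232) = √0.415768 = 0.645.

0.645c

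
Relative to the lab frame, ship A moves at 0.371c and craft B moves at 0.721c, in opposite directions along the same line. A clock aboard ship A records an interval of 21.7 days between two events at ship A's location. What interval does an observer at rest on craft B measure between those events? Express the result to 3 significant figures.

Transform ship A's velocity into craft B's frame: (0.371 + 0.721)/(1 + 0.371·0.721) = 1.092/1.267491, so the relative speed is 0.86154c.
At |u| = 0.86154c, γ = (1 − 0.742251)^(−1/2) = 1.9697.
The clock on ship A records proper time, so craft B measures Δt = γΔτ = 1.9697 × 21.7 = 42.7 days.

42.7 days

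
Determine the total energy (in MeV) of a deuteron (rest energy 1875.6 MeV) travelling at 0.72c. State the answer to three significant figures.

Lorentz factor: γ = (1 − 0.5184)^(−1/2) = 1.441.
Total energy: E = γmc² = 1.441 × 1875.6 MeV = 2700 MeV.

2700 MeV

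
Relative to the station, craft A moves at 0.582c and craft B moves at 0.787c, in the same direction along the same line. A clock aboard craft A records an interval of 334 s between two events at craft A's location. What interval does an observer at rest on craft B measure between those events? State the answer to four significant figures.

Speed of craft A in craft B's frame: u = (v_A − v_B)/(1 − v_A v_B/c²) = (0.582 − 0.787)/(1 − 0.582×0.787) = −0.205/0.541966 = −0.37825; |u| = 0.37825c.
γ for this relative speed: γ = 1/√(1 − 0.143073) = 1.0803.
The clock on craft A records proper time, so craft B measures Δt = γΔτ = 1.0803 × 334 = 360.8 s.

360.8 s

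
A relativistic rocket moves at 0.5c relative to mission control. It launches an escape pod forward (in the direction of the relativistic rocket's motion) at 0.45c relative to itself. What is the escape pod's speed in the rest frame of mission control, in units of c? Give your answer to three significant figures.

0.776c

Relativistic velocity addition: u = (u' + v)/(1 + u'v/c²), with u' = 0.45c and v = 0.5c.
Numerator: 0.45 + 0.5 = 0.95. Denominator: 1 + (0.45)(0.5) = 1.225.
u = 0.95/1.225 = 0.77551, so the speed is 0.776c.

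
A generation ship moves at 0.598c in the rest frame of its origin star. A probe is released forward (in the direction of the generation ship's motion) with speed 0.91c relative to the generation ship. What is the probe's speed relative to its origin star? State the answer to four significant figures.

Relativistic velocity addition: u = (u' + v)/(1 + u'v/c²), with u' = 0.91c and v = 0.598c.
Numerator: 0.91 + 0.598 = 1.508. Denominator: 1 + (0.91)(0.598) = 1.54418.
u = 1.508/1.54418 = 0.97657, so the speed is 0.9766c.

0.9766c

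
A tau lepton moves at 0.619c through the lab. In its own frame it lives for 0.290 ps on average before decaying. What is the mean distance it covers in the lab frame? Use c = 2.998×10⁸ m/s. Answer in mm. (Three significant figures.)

With β = 0.619, γ = 1/√(1 − 0.619²) = 1/√0.616839 = 1.2733.
Lab-frame lifetime: Δt = γτ = 1.2733 × 0.290 ps = 0.36926 ps.
Distance: d = vΔt = 0.619 × 2.998×10⁸ m/s × 3.6926×10^-13 s = 6.85×10^-5 m = 0.0685 mm.

0.0685 mm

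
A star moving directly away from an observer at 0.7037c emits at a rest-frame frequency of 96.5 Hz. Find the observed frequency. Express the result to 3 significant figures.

40.2 Hz

Relativistic Doppler (source moving away): f_obs = f_src · √((1−β)/(1+β)).
With β = 0.7037: factor = √(0.2963/1.7037) = 0.41703.
f_obs = 96.5 × 0.41703 = 40.2 Hz.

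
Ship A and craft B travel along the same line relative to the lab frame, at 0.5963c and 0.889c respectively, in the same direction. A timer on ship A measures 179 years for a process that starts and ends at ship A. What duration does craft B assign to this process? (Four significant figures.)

Speed of ship A in craft B's frame: u = (v_A − v_B)/(1 − v_A v_B/c²) = (0.5963 − 0.889)/(1 − 0.5963×0.889) = −0.2927/0.4698893 = −0.62291; |u| = 0.62291c.
At |u| = 0.62291c, γ = (1 − 0.388017)^(−1/2) = 1.2783.
Ship A's interval is proper; time dilation gives Δt_B = γΔτ = 1.2783 × 179 years = 228.8 years.

228.8 years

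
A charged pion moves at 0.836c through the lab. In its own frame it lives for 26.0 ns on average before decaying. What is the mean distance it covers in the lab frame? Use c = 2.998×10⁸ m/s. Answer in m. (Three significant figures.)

11.9 m

γ = 1/√(1 − β²) = 1/√(1 − 0.698896) = 1/√0.301104 = 1/0.548729 = 1.8224.
Lab-frame lifetime: Δt = γτ = 1.8224 × 26.0 ns = 47.382 ns.
Distance: d = vΔt = 0.836 × 2.998×10⁸ m/s × 4.7382×10^-8 s = 11.9 m.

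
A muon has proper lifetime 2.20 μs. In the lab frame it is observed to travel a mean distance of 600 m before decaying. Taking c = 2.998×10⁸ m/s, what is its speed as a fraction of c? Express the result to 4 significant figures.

0.6729c

Lab distance = (lab lifetime)·v = γτ·βc, so βγ = d/(cτ) = 600.0/(2.998×10⁸ × 2.200×10^-6) = 0.9097.
With βγ = 0.9097: γ² = 1 + (βγ)² = 1.827554, and β = (βγ)/γ = 0.9097/1.35187 = 0.6729.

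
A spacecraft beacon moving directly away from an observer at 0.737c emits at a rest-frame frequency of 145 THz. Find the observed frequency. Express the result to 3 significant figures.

56.4 THz

Relativistic Doppler (source moving away): f_obs = f_src · √((1−β)/(1+β)).
With β = 0.737: factor = √(0.263/1.737) = 0.38911.
f_obs = 145 × 0.38911 = 56.4 THz.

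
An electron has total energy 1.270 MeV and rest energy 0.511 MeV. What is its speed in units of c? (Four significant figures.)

0.9155c

γ = E/(mc²) = 1.270/0.511 = 2.4853.
β = √(1 − 1/γ²) = √(1 − 0.161898) = √0.838102 = 0.9155.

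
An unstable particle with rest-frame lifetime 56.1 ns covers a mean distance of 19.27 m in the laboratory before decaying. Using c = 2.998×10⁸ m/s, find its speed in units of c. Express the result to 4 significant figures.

0.7534c

Let x = d/(cτ) = 19.27 m / (2.998×10⁸ m/s × 5.610×10^-8 s) = 1.1457. Since d = βγcτ, x = βγ = β/√(1−β²).
Solving: β² = x²/(1+x²) = 1.31263/2.31263 = 0.567592, so β = 0.7534.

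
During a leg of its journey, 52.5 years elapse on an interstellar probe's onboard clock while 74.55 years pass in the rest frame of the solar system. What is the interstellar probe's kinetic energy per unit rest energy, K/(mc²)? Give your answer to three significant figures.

0.420

From Δt = γΔτ: γ = 74.55/52.5 = 1.42.
K/(mc²) = γ − 1 = 1.42 − 1 = 0.420.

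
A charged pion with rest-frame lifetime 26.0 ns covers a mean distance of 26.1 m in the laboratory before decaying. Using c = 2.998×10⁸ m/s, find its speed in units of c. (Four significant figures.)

0.9582c

d = βγcτ ⇒ βγ = d/(cτ) = 26.10 m / (7.7948 m) = 3.3484.
β = (βγ)/√(1+(βγ)²) = 3.3484/√12.2118 = 0.9582.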